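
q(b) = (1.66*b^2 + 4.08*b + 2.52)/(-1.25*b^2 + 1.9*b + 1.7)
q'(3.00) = 7.57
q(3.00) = -7.71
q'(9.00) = 0.11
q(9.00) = -2.11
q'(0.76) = 2.73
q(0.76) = 2.72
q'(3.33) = 3.92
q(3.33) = -5.92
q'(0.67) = 2.38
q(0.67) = 2.49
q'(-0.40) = -2.39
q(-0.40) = 1.56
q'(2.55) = 34.42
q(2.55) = -14.98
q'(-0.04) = 0.64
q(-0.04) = 1.45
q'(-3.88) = 0.13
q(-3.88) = -0.48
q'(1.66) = 22.51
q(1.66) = 9.84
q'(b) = (2.5*b - 1.9)*(1.66*b^2 + 4.08*b + 2.52)/(-1.25*b^2 + 1.9*b + 1.7)^2 + (3.32*b + 4.08)/(-1.25*b^2 + 1.9*b + 1.7) = (8.254*b^2 + 11.944*b + 2.148)/(1.5625*b^4 - 4.75*b^3 - 0.64*b^2 + 6.46*b + 2.89)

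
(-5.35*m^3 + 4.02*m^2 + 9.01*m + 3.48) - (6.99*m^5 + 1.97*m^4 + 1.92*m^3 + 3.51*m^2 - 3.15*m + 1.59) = -6.99*m^5 - 1.97*m^4 - 7.27*m^3 + 0.51*m^2 + 12.16*m + 1.89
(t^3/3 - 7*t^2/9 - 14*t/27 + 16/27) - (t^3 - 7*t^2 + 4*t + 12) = -2*t^3/3 + 56*t^2/9 - 122*t/27 - 308/27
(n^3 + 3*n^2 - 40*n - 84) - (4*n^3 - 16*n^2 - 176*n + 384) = -3*n^3 + 19*n^2 + 136*n - 468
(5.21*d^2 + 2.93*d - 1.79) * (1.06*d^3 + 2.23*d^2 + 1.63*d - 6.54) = 5.5226*d^5 + 14.7241*d^4 + 13.1288*d^3 - 33.2892*d^2 - 22.0799*d + 11.7066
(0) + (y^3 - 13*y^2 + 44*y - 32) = y^3 - 13*y^2 + 44*y - 32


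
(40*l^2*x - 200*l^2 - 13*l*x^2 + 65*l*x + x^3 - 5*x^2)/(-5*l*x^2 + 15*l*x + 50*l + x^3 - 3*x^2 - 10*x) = (-8*l + x)/(x + 2)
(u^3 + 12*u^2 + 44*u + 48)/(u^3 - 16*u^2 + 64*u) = (u^3 + 12*u^2 + 44*u + 48)/(u*(u^2 - 16*u + 64))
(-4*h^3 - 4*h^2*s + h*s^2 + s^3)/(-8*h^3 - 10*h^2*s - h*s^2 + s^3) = (-2*h + s)/(-4*h + s)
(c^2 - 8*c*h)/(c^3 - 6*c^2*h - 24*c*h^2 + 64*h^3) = c/(c^2 + 2*c*h - 8*h^2)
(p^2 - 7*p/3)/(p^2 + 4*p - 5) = p*(3*p - 7)/(3*(p^2 + 4*p - 5))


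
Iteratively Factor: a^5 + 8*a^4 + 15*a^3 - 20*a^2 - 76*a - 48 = (a + 4)*(a^4 + 4*a^3 - a^2 - 16*a - 12) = (a + 2)*(a + 4)*(a^3 + 2*a^2 - 5*a - 6) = (a + 2)*(a + 3)*(a + 4)*(a^2 - a - 2) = (a - 2)*(a + 2)*(a + 3)*(a + 4)*(a + 1)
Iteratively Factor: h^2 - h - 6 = (h + 2)*(h - 3)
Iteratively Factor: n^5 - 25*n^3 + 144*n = (n - 3)*(n^4 + 3*n^3 - 16*n^2 - 48*n) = (n - 3)*(n + 4)*(n^3 - n^2 - 12*n) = n*(n - 3)*(n + 4)*(n^2 - n - 12) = n*(n - 4)*(n - 3)*(n + 4)*(n + 3)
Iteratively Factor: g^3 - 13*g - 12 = (g - 4)*(g^2 + 4*g + 3) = (g - 4)*(g + 3)*(g + 1)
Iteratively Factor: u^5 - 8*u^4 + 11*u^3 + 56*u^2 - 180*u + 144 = (u - 4)*(u^4 - 4*u^3 - 5*u^2 + 36*u - 36) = (u - 4)*(u - 3)*(u^3 - u^2 - 8*u + 12) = (u - 4)*(u - 3)*(u - 2)*(u^2 + u - 6) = (u - 4)*(u - 3)*(u - 2)^2*(u + 3)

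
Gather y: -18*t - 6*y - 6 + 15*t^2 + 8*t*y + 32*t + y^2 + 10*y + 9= 15*t^2 + 14*t + y^2 + y*(8*t + 4) + 3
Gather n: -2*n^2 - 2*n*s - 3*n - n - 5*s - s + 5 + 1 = -2*n^2 + n*(-2*s - 4) - 6*s + 6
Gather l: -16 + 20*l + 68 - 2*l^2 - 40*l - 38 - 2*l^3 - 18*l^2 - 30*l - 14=-2*l^3 - 20*l^2 - 50*l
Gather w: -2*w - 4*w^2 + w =-4*w^2 - w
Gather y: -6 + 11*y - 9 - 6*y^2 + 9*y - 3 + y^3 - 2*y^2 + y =y^3 - 8*y^2 + 21*y - 18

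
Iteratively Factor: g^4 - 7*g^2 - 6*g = (g - 3)*(g^3 + 3*g^2 + 2*g) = g*(g - 3)*(g^2 + 3*g + 2) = g*(g - 3)*(g + 2)*(g + 1)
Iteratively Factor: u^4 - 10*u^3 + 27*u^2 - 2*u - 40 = (u - 5)*(u^3 - 5*u^2 + 2*u + 8) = (u - 5)*(u - 4)*(u^2 - u - 2) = (u - 5)*(u - 4)*(u + 1)*(u - 2)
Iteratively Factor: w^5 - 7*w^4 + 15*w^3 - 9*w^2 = (w - 1)*(w^4 - 6*w^3 + 9*w^2) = (w - 3)*(w - 1)*(w^3 - 3*w^2) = w*(w - 3)*(w - 1)*(w^2 - 3*w) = w^2*(w - 3)*(w - 1)*(w - 3)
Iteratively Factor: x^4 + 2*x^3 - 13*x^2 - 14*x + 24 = (x + 4)*(x^3 - 2*x^2 - 5*x + 6) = (x - 1)*(x + 4)*(x^2 - x - 6) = (x - 3)*(x - 1)*(x + 4)*(x + 2)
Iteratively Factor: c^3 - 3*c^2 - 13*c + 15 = (c - 5)*(c^2 + 2*c - 3) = (c - 5)*(c + 3)*(c - 1)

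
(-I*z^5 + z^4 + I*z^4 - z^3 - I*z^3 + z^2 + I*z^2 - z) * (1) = -I*z^5 + z^4 + I*z^4 - z^3 - I*z^3 + z^2 + I*z^2 - z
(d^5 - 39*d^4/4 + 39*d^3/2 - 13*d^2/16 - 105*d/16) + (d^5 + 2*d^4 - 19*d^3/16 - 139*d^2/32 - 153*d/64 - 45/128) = 2*d^5 - 31*d^4/4 + 293*d^3/16 - 165*d^2/32 - 573*d/64 - 45/128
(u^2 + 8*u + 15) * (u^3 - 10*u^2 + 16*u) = u^5 - 2*u^4 - 49*u^3 - 22*u^2 + 240*u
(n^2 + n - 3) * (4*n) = 4*n^3 + 4*n^2 - 12*n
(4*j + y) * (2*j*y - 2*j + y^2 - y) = 8*j^2*y - 8*j^2 + 6*j*y^2 - 6*j*y + y^3 - y^2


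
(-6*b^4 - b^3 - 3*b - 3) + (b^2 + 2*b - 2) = -6*b^4 - b^3 + b^2 - b - 5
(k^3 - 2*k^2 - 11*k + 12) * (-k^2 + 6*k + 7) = -k^5 + 8*k^4 + 6*k^3 - 92*k^2 - 5*k + 84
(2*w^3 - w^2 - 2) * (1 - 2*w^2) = -4*w^5 + 2*w^4 + 2*w^3 + 3*w^2 - 2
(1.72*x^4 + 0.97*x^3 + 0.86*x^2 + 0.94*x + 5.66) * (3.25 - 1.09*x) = -1.8748*x^5 + 4.5327*x^4 + 2.2151*x^3 + 1.7704*x^2 - 3.1144*x + 18.395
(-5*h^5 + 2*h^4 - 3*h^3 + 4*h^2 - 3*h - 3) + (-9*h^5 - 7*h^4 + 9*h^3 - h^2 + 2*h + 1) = -14*h^5 - 5*h^4 + 6*h^3 + 3*h^2 - h - 2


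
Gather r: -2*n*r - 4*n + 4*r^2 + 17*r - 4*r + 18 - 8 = -4*n + 4*r^2 + r*(13 - 2*n) + 10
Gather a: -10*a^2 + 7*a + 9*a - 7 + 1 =-10*a^2 + 16*a - 6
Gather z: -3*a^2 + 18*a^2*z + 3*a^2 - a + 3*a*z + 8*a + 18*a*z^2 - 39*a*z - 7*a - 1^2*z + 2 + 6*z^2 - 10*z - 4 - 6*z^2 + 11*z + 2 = 18*a*z^2 + z*(18*a^2 - 36*a)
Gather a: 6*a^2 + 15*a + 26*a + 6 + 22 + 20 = 6*a^2 + 41*a + 48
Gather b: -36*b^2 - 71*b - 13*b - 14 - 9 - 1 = -36*b^2 - 84*b - 24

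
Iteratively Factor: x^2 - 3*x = (x - 3)*(x)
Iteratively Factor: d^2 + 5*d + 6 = (d + 3)*(d + 2)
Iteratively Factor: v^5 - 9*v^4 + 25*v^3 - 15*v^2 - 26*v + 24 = (v - 2)*(v^4 - 7*v^3 + 11*v^2 + 7*v - 12) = (v - 3)*(v - 2)*(v^3 - 4*v^2 - v + 4) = (v - 4)*(v - 3)*(v - 2)*(v^2 - 1) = (v - 4)*(v - 3)*(v - 2)*(v - 1)*(v + 1)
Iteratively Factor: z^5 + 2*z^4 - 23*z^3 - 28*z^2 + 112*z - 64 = (z - 1)*(z^4 + 3*z^3 - 20*z^2 - 48*z + 64) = (z - 1)*(z + 4)*(z^3 - z^2 - 16*z + 16) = (z - 1)*(z + 4)^2*(z^2 - 5*z + 4) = (z - 4)*(z - 1)*(z + 4)^2*(z - 1)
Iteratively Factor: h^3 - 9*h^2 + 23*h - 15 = (h - 3)*(h^2 - 6*h + 5) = (h - 3)*(h - 1)*(h - 5)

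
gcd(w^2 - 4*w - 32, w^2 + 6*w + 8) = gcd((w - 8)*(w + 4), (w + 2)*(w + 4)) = w + 4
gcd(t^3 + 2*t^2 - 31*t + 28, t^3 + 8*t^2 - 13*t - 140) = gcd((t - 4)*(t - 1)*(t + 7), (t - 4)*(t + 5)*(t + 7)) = t^2 + 3*t - 28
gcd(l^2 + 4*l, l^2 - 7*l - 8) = 1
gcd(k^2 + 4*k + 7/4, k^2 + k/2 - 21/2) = k + 7/2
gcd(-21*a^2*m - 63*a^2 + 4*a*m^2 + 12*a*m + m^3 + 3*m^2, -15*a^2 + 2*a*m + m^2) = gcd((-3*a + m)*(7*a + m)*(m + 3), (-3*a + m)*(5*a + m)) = 3*a - m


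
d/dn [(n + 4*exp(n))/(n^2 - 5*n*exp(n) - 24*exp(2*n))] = ((n + 4*exp(n))*(5*n*exp(n) - 2*n + 48*exp(2*n) + 5*exp(n)) - (4*exp(n) + 1)*(-n^2 + 5*n*exp(n) + 24*exp(2*n)))/(-n^2 + 5*n*exp(n) + 24*exp(2*n))^2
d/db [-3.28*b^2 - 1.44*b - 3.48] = -6.56*b - 1.44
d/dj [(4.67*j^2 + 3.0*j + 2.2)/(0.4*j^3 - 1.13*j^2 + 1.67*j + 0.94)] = (-1.868*j^4 - 2.4*j^3 + 8.5489*j^2 + 13.7516*j - 0.854)/(0.16*j^6 - 0.904*j^5 + 2.6129*j^4 - 3.0222*j^3 + 0.6645*j^2 + 3.1396*j + 0.8836)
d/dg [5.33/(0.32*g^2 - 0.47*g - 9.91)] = (2.5051 - 3.4112*g)/(-0.32*g^2 + 0.47*g + 9.91)^2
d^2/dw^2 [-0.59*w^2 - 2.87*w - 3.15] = -1.18000000000000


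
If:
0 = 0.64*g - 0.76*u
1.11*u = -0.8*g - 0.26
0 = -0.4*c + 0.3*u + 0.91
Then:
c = 2.18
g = -0.15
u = -0.13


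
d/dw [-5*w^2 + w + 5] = 1 - 10*w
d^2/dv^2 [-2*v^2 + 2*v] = -4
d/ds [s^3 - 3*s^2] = 3*s*(s - 2)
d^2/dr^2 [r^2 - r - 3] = 2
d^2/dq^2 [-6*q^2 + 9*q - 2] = -12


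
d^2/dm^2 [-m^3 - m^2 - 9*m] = -6*m - 2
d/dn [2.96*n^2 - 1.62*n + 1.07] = 5.92*n - 1.62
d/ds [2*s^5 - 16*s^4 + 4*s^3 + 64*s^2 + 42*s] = 10*s^4 - 64*s^3 + 12*s^2 + 128*s + 42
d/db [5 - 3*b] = -3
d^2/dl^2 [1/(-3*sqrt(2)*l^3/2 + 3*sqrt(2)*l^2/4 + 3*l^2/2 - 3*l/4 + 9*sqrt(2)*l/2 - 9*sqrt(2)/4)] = 8*((6*sqrt(2)*l - 2 - sqrt(2))*(2*sqrt(2)*l^3 - 2*l^2 - sqrt(2)*l^2 - 6*sqrt(2)*l + l + 3*sqrt(2)) - (-6*sqrt(2)*l^2 + 2*sqrt(2)*l + 4*l - 1 + 6*sqrt(2))^2)/(3*(2*sqrt(2)*l^3 - 2*l^2 - sqrt(2)*l^2 - 6*sqrt(2)*l + l + 3*sqrt(2))^3)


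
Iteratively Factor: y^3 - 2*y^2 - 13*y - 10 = (y + 2)*(y^2 - 4*y - 5) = (y + 1)*(y + 2)*(y - 5)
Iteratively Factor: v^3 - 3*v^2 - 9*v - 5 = (v + 1)*(v^2 - 4*v - 5) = (v - 5)*(v + 1)*(v + 1)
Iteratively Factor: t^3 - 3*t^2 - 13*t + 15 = (t + 3)*(t^2 - 6*t + 5) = (t - 5)*(t + 3)*(t - 1)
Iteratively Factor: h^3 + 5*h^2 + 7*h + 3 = (h + 3)*(h^2 + 2*h + 1) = (h + 1)*(h + 3)*(h + 1)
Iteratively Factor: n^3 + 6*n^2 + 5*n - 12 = (n + 4)*(n^2 + 2*n - 3) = (n + 3)*(n + 4)*(n - 1)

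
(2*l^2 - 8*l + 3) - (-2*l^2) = 4*l^2 - 8*l + 3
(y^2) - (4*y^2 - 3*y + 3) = -3*y^2 + 3*y - 3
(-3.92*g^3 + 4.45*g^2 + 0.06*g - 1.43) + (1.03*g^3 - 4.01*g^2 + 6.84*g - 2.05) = -2.89*g^3 + 0.44*g^2 + 6.9*g - 3.48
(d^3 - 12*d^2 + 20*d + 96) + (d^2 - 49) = d^3 - 11*d^2 + 20*d + 47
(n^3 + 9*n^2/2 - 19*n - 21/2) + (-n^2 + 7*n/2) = n^3 + 7*n^2/2 - 31*n/2 - 21/2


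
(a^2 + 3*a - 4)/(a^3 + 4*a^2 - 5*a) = (a + 4)/(a*(a + 5))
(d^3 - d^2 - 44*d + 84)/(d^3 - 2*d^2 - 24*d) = (d^2 + 5*d - 14)/(d*(d + 4))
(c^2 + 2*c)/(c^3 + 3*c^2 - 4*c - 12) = c/(c^2 + c - 6)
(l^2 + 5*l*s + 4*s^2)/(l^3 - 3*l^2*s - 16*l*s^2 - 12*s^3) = (-l - 4*s)/(-l^2 + 4*l*s + 12*s^2)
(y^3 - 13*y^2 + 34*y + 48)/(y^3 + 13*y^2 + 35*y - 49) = (y^3 - 13*y^2 + 34*y + 48)/(y^3 + 13*y^2 + 35*y - 49)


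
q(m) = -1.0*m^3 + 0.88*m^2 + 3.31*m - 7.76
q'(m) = -3.0*m^2 + 1.76*m + 3.31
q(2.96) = -16.19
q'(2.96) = -17.77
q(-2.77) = 11.08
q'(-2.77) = -24.58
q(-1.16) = -8.85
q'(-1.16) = -2.77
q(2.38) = -8.38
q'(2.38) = -9.49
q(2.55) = -10.18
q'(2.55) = -11.71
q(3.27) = -22.49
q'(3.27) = -23.01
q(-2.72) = 9.87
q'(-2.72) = -23.67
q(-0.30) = -8.65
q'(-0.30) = 2.51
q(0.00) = -7.76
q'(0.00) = 3.31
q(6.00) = -172.22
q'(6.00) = -94.13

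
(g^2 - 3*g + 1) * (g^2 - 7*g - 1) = g^4 - 10*g^3 + 21*g^2 - 4*g - 1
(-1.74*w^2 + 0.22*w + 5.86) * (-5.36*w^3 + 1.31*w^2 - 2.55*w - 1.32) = 9.3264*w^5 - 3.4586*w^4 - 26.6844*w^3 + 9.4124*w^2 - 15.2334*w - 7.7352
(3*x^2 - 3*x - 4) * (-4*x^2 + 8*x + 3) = -12*x^4 + 36*x^3 + x^2 - 41*x - 12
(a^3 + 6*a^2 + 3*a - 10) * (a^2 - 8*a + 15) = a^5 - 2*a^4 - 30*a^3 + 56*a^2 + 125*a - 150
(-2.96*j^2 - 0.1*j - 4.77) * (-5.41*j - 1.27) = 16.0136*j^3 + 4.3002*j^2 + 25.9327*j + 6.0579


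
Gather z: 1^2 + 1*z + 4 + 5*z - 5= 6*z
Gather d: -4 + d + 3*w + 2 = d + 3*w - 2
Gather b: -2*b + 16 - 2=14 - 2*b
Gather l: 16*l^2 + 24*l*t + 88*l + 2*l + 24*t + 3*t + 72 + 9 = 16*l^2 + l*(24*t + 90) + 27*t + 81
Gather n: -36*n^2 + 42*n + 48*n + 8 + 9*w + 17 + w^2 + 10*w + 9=-36*n^2 + 90*n + w^2 + 19*w + 34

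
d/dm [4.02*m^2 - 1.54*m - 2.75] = 8.04*m - 1.54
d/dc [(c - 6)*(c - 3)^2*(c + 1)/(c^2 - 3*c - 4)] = 2*(c^3 - 12*c^2 + 48*c - 63)/(c^2 - 8*c + 16)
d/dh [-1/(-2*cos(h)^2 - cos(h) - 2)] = (4*cos(h) + 1)*sin(h)/(cos(h) + cos(2*h) + 3)^2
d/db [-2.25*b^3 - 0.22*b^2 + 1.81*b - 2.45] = -6.75*b^2 - 0.44*b + 1.81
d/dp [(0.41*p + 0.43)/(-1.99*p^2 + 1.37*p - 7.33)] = (0.8159*p^2 + 1.7114*p - 3.5944)/(3.9601*p^4 - 5.4526*p^3 + 31.0503*p^2 - 20.0842*p + 53.7289)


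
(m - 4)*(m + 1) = m^2 - 3*m - 4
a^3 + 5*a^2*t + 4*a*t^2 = a*(a + t)*(a + 4*t)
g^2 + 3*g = g*(g + 3)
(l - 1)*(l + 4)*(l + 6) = l^3 + 9*l^2 + 14*l - 24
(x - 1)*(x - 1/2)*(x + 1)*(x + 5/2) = x^4 + 2*x^3 - 9*x^2/4 - 2*x + 5/4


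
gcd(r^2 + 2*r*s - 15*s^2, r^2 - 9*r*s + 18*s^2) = r - 3*s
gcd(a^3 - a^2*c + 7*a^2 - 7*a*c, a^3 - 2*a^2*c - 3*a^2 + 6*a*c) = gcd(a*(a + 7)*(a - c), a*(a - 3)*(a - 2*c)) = a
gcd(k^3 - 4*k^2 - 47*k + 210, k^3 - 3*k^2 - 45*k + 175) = k^2 + 2*k - 35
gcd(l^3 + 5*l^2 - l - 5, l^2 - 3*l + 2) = l - 1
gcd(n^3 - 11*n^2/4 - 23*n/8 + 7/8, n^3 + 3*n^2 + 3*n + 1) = n + 1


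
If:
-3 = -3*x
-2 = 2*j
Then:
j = -1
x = 1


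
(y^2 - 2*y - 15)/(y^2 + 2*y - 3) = (y - 5)/(y - 1)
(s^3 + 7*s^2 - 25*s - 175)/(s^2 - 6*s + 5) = (s^2 + 12*s + 35)/(s - 1)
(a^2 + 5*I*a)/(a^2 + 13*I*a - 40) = a/(a + 8*I)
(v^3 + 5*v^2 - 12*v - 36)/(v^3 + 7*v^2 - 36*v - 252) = (v^2 - v - 6)/(v^2 + v - 42)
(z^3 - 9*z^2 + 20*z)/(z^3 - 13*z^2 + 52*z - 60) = z*(z - 4)/(z^2 - 8*z + 12)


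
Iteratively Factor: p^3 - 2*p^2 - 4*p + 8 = (p - 2)*(p^2 - 4) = (p - 2)*(p + 2)*(p - 2)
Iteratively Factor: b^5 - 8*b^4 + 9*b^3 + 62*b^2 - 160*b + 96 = (b - 4)*(b^4 - 4*b^3 - 7*b^2 + 34*b - 24) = (b - 4)*(b - 2)*(b^3 - 2*b^2 - 11*b + 12) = (b - 4)^2*(b - 2)*(b^2 + 2*b - 3) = (b - 4)^2*(b - 2)*(b - 1)*(b + 3)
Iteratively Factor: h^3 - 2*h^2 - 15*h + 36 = (h + 4)*(h^2 - 6*h + 9) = (h - 3)*(h + 4)*(h - 3)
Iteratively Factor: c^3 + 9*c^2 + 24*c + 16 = (c + 4)*(c^2 + 5*c + 4) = (c + 4)^2*(c + 1)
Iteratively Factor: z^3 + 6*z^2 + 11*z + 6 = (z + 2)*(z^2 + 4*z + 3) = (z + 2)*(z + 3)*(z + 1)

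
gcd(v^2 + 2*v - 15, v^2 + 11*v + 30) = v + 5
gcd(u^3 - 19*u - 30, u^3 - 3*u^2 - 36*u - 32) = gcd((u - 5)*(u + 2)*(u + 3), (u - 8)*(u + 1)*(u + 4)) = 1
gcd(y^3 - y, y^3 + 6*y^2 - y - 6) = y^2 - 1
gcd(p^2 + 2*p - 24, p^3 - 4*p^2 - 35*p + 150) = p + 6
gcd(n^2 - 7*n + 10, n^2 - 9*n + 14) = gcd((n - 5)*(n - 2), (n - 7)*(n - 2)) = n - 2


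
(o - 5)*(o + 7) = o^2 + 2*o - 35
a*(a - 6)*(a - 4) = a^3 - 10*a^2 + 24*a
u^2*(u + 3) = u^3 + 3*u^2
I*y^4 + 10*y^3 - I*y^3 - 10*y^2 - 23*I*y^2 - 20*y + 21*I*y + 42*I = (y - 2)*(y - 7*I)*(y - 3*I)*(I*y + I)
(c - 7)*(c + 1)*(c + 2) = c^3 - 4*c^2 - 19*c - 14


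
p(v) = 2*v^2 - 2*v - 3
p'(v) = 4*v - 2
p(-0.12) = -2.73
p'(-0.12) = -2.48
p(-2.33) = 12.52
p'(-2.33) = -11.32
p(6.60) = 70.92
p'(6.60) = 24.40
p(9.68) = 165.04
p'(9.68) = 36.72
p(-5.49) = 68.26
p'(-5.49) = -23.96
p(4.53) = 28.98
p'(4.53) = 16.12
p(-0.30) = -2.22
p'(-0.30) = -3.20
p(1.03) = -2.94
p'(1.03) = 2.12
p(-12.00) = 309.00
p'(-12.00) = -50.00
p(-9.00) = 177.00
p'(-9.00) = -38.00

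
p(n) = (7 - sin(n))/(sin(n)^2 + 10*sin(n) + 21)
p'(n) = (7 - sin(n))*(-2*sin(n)*cos(n) - 10*cos(n))/(sin(n)^2 + 10*sin(n) + 21)^2 - cos(n)/(sin(n)^2 + 10*sin(n) + 21)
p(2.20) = 0.21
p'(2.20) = 0.07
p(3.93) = 0.53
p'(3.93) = 0.27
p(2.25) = 0.21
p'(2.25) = 0.07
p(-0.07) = 0.35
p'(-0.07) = -0.22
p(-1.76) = 0.66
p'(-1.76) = 0.10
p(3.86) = 0.52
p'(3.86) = 0.28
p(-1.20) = 0.63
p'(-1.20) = -0.18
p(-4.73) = 0.19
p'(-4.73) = -0.00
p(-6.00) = 0.28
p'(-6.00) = -0.16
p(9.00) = 0.26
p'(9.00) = 0.14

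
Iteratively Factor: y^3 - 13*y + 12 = (y - 3)*(y^2 + 3*y - 4) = (y - 3)*(y + 4)*(y - 1)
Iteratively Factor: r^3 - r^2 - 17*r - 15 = (r + 3)*(r^2 - 4*r - 5) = (r - 5)*(r + 3)*(r + 1)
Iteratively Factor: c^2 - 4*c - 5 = (c + 1)*(c - 5)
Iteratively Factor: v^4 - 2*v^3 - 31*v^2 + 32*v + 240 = (v - 4)*(v^3 + 2*v^2 - 23*v - 60) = (v - 4)*(v + 4)*(v^2 - 2*v - 15) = (v - 4)*(v + 3)*(v + 4)*(v - 5)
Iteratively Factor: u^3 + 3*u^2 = (u)*(u^2 + 3*u) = u^2*(u + 3)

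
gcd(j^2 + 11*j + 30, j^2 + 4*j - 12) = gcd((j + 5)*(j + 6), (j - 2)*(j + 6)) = j + 6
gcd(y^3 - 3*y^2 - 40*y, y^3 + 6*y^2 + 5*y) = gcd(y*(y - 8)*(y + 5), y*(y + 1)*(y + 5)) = y^2 + 5*y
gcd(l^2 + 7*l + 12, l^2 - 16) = l + 4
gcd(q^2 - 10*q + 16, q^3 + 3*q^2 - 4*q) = 1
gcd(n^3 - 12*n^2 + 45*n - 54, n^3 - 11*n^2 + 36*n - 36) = n^2 - 9*n + 18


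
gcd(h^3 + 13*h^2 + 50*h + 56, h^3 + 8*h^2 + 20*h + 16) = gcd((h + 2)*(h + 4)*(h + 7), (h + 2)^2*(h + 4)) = h^2 + 6*h + 8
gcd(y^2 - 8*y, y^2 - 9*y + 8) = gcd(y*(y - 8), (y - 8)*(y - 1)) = y - 8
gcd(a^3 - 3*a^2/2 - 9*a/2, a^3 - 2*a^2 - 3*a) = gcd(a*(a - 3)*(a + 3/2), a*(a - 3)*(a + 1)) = a^2 - 3*a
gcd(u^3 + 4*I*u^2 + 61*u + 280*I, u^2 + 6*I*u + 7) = u + 7*I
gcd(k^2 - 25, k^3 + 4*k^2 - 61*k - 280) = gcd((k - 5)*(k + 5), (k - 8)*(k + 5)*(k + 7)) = k + 5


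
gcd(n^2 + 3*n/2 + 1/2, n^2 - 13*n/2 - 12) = 1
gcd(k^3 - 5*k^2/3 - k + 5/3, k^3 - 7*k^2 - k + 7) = k^2 - 1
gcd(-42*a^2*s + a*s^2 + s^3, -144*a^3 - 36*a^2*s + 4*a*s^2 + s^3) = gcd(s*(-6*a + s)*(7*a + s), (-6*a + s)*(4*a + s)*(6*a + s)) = -6*a + s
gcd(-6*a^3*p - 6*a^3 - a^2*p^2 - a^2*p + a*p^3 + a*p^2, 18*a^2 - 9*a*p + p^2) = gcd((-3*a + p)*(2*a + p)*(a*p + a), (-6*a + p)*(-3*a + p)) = -3*a + p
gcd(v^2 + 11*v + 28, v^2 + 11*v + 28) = v^2 + 11*v + 28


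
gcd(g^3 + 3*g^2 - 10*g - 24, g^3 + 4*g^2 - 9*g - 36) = g^2 + g - 12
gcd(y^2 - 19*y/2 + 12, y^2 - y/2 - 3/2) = y - 3/2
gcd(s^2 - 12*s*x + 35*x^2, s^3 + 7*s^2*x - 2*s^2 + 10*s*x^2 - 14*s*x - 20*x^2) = 1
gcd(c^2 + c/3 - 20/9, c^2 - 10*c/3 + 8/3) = c - 4/3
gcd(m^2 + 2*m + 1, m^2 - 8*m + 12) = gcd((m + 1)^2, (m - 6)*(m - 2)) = 1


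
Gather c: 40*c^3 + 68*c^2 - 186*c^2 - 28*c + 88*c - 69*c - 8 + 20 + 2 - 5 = 40*c^3 - 118*c^2 - 9*c + 9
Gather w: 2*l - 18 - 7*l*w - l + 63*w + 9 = l + w*(63 - 7*l) - 9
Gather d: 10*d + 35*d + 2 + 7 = 45*d + 9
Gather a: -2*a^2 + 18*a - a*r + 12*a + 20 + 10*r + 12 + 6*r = -2*a^2 + a*(30 - r) + 16*r + 32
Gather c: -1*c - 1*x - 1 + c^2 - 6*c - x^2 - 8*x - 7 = c^2 - 7*c - x^2 - 9*x - 8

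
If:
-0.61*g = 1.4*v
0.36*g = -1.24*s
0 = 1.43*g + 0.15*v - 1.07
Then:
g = 0.78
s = -0.23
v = -0.34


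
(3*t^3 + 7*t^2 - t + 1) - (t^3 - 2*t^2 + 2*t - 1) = 2*t^3 + 9*t^2 - 3*t + 2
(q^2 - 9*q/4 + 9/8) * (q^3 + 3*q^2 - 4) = q^5 + 3*q^4/4 - 45*q^3/8 - 5*q^2/8 + 9*q - 9/2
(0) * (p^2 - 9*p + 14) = 0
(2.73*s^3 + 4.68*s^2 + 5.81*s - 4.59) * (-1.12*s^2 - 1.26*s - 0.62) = -3.0576*s^5 - 8.6814*s^4 - 14.0966*s^3 - 5.0814*s^2 + 2.1812*s + 2.8458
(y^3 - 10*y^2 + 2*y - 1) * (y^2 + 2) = y^5 - 10*y^4 + 4*y^3 - 21*y^2 + 4*y - 2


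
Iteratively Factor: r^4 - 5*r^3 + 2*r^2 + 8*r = (r - 2)*(r^3 - 3*r^2 - 4*r) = (r - 2)*(r + 1)*(r^2 - 4*r) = r*(r - 2)*(r + 1)*(r - 4)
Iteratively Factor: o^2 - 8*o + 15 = (o - 5)*(o - 3)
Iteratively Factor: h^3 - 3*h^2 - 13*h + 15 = (h - 5)*(h^2 + 2*h - 3) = (h - 5)*(h + 3)*(h - 1)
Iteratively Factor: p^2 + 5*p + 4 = (p + 4)*(p + 1)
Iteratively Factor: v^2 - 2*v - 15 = (v - 5)*(v + 3)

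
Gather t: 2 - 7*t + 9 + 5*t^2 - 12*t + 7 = 5*t^2 - 19*t + 18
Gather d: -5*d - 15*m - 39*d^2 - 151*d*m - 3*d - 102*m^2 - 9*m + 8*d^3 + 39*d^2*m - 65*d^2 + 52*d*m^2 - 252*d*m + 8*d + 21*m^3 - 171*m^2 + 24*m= 8*d^3 + d^2*(39*m - 104) + d*(52*m^2 - 403*m) + 21*m^3 - 273*m^2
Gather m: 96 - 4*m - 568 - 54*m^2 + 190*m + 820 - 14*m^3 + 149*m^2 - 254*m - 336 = -14*m^3 + 95*m^2 - 68*m + 12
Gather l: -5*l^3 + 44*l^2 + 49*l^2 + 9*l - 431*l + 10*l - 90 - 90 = -5*l^3 + 93*l^2 - 412*l - 180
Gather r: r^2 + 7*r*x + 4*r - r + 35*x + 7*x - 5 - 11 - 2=r^2 + r*(7*x + 3) + 42*x - 18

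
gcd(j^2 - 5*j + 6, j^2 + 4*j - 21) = j - 3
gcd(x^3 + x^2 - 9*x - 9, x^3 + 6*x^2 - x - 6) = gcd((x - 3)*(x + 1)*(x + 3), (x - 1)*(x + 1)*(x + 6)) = x + 1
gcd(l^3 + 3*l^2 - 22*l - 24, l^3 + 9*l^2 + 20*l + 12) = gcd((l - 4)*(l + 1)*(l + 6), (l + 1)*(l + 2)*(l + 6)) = l^2 + 7*l + 6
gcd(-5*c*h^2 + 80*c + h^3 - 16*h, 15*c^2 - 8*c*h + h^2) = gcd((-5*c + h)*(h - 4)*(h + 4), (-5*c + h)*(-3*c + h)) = 5*c - h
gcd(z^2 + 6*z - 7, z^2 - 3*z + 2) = z - 1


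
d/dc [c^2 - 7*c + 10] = 2*c - 7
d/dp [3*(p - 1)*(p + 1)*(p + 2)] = 9*p^2 + 12*p - 3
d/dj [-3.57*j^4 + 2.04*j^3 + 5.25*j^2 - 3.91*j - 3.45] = -14.28*j^3 + 6.12*j^2 + 10.5*j - 3.91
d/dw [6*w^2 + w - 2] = 12*w + 1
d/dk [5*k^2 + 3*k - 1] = 10*k + 3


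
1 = 1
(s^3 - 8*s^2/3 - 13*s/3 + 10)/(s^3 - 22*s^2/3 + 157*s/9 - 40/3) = 3*(s + 2)/(3*s - 8)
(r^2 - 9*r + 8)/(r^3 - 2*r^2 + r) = (r - 8)/(r*(r - 1))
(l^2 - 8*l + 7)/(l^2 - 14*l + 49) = (l - 1)/(l - 7)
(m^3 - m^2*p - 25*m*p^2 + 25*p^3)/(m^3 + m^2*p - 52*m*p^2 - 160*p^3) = (-m^2 + 6*m*p - 5*p^2)/(-m^2 + 4*m*p + 32*p^2)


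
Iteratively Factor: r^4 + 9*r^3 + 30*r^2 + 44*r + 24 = (r + 2)*(r^3 + 7*r^2 + 16*r + 12) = (r + 2)*(r + 3)*(r^2 + 4*r + 4) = (r + 2)^2*(r + 3)*(r + 2)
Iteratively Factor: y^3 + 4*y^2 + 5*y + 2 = (y + 1)*(y^2 + 3*y + 2) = (y + 1)^2*(y + 2)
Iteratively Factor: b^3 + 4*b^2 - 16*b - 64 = (b + 4)*(b^2 - 16) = (b + 4)^2*(b - 4)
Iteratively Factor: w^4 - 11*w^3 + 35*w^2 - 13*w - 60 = (w - 3)*(w^3 - 8*w^2 + 11*w + 20) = (w - 5)*(w - 3)*(w^2 - 3*w - 4) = (w - 5)*(w - 3)*(w + 1)*(w - 4)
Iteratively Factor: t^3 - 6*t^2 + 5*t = (t)*(t^2 - 6*t + 5) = t*(t - 5)*(t - 1)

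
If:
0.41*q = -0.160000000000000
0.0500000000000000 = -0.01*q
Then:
No Solution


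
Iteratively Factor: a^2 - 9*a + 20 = (a - 5)*(a - 4)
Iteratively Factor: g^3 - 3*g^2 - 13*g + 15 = (g + 3)*(g^2 - 6*g + 5) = (g - 5)*(g + 3)*(g - 1)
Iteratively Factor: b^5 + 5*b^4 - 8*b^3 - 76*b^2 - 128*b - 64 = (b - 4)*(b^4 + 9*b^3 + 28*b^2 + 36*b + 16) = (b - 4)*(b + 4)*(b^3 + 5*b^2 + 8*b + 4) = (b - 4)*(b + 2)*(b + 4)*(b^2 + 3*b + 2) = (b - 4)*(b + 2)^2*(b + 4)*(b + 1)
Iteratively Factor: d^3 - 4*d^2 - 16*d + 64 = (d + 4)*(d^2 - 8*d + 16) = (d - 4)*(d + 4)*(d - 4)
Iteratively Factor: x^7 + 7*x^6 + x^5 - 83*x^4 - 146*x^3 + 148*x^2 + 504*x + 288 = (x + 3)*(x^6 + 4*x^5 - 11*x^4 - 50*x^3 + 4*x^2 + 136*x + 96) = (x + 2)*(x + 3)*(x^5 + 2*x^4 - 15*x^3 - 20*x^2 + 44*x + 48) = (x + 1)*(x + 2)*(x + 3)*(x^4 + x^3 - 16*x^2 - 4*x + 48) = (x - 2)*(x + 1)*(x + 2)*(x + 3)*(x^3 + 3*x^2 - 10*x - 24) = (x - 2)*(x + 1)*(x + 2)*(x + 3)*(x + 4)*(x^2 - x - 6) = (x - 3)*(x - 2)*(x + 1)*(x + 2)*(x + 3)*(x + 4)*(x + 2)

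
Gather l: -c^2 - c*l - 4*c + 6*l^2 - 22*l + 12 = -c^2 - 4*c + 6*l^2 + l*(-c - 22) + 12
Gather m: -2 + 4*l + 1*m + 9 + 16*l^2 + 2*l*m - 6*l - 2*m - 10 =16*l^2 - 2*l + m*(2*l - 1) - 3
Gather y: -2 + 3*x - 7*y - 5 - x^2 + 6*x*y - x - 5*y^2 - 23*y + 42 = -x^2 + 2*x - 5*y^2 + y*(6*x - 30) + 35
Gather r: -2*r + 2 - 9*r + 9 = 11 - 11*r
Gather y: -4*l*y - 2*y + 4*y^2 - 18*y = 4*y^2 + y*(-4*l - 20)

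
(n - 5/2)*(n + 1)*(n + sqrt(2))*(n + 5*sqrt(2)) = n^4 - 3*n^3/2 + 6*sqrt(2)*n^3 - 9*sqrt(2)*n^2 + 15*n^2/2 - 15*sqrt(2)*n - 15*n - 25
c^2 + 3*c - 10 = (c - 2)*(c + 5)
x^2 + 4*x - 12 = (x - 2)*(x + 6)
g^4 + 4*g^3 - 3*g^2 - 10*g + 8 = (g - 1)^2*(g + 2)*(g + 4)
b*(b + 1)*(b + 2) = b^3 + 3*b^2 + 2*b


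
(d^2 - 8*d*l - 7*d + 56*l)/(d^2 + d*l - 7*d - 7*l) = (d - 8*l)/(d + l)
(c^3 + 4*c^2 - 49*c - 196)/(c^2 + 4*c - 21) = (c^2 - 3*c - 28)/(c - 3)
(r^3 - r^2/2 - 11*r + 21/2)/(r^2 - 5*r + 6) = (2*r^2 + 5*r - 7)/(2*(r - 2))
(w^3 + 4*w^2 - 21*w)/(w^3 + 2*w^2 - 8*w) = (w^2 + 4*w - 21)/(w^2 + 2*w - 8)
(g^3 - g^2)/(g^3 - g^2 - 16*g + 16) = g^2/(g^2 - 16)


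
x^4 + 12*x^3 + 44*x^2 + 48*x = x*(x + 2)*(x + 4)*(x + 6)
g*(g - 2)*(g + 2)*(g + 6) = g^4 + 6*g^3 - 4*g^2 - 24*g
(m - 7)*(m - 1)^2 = m^3 - 9*m^2 + 15*m - 7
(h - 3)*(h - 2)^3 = h^4 - 9*h^3 + 30*h^2 - 44*h + 24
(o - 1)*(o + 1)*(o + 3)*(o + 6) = o^4 + 9*o^3 + 17*o^2 - 9*o - 18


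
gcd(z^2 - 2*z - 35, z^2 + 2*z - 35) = 1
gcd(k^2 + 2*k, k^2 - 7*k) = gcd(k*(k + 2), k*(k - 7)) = k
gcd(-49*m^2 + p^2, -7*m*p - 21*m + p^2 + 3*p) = -7*m + p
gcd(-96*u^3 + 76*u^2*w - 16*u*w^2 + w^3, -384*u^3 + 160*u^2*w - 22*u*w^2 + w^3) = 48*u^2 - 14*u*w + w^2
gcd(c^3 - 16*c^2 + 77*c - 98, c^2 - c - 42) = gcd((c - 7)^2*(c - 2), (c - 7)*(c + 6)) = c - 7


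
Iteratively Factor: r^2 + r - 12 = (r + 4)*(r - 3)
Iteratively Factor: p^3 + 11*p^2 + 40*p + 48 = (p + 4)*(p^2 + 7*p + 12) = (p + 3)*(p + 4)*(p + 4)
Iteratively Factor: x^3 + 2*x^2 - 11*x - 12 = (x + 1)*(x^2 + x - 12) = (x + 1)*(x + 4)*(x - 3)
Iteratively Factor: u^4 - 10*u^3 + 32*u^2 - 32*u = (u - 2)*(u^3 - 8*u^2 + 16*u) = u*(u - 2)*(u^2 - 8*u + 16) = u*(u - 4)*(u - 2)*(u - 4)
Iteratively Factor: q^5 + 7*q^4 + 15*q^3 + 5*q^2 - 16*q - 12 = (q + 1)*(q^4 + 6*q^3 + 9*q^2 - 4*q - 12) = (q + 1)*(q + 3)*(q^3 + 3*q^2 - 4) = (q - 1)*(q + 1)*(q + 3)*(q^2 + 4*q + 4) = (q - 1)*(q + 1)*(q + 2)*(q + 3)*(q + 2)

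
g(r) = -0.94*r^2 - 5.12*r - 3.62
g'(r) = -1.88*r - 5.12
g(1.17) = -10.90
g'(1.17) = -7.32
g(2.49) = -22.20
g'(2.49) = -9.80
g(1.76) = -15.54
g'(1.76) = -8.43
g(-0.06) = -3.32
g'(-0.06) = -5.01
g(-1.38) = 1.66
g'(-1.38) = -2.53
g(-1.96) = 2.80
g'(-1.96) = -1.44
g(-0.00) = -3.62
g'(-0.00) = -5.12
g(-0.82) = -0.05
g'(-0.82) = -3.58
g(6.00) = -68.18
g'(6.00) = -16.40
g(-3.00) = 3.28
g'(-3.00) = 0.52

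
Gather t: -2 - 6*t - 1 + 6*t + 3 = 0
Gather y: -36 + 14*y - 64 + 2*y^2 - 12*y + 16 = 2*y^2 + 2*y - 84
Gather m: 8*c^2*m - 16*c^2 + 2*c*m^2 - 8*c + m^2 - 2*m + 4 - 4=-16*c^2 - 8*c + m^2*(2*c + 1) + m*(8*c^2 - 2)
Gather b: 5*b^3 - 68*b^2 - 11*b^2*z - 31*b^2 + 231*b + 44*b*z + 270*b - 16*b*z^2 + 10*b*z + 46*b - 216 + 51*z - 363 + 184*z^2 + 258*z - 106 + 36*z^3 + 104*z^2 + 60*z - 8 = 5*b^3 + b^2*(-11*z - 99) + b*(-16*z^2 + 54*z + 547) + 36*z^3 + 288*z^2 + 369*z - 693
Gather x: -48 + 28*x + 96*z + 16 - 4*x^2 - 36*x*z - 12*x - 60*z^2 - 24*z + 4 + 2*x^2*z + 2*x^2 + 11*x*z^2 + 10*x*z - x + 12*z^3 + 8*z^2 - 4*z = x^2*(2*z - 2) + x*(11*z^2 - 26*z + 15) + 12*z^3 - 52*z^2 + 68*z - 28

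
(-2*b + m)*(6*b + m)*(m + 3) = -12*b^2*m - 36*b^2 + 4*b*m^2 + 12*b*m + m^3 + 3*m^2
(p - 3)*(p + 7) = p^2 + 4*p - 21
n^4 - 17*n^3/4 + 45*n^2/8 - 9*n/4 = n*(n - 2)*(n - 3/2)*(n - 3/4)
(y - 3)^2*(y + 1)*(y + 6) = y^4 + y^3 - 27*y^2 + 27*y + 54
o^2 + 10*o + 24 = (o + 4)*(o + 6)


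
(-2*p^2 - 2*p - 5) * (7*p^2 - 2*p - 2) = -14*p^4 - 10*p^3 - 27*p^2 + 14*p + 10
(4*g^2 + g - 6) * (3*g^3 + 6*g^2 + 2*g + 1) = 12*g^5 + 27*g^4 - 4*g^3 - 30*g^2 - 11*g - 6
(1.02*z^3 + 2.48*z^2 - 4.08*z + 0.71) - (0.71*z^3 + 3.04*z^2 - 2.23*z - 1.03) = 0.31*z^3 - 0.56*z^2 - 1.85*z + 1.74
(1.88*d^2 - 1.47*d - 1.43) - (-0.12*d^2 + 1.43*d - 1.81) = 2.0*d^2 - 2.9*d + 0.38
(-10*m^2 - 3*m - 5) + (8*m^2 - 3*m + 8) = -2*m^2 - 6*m + 3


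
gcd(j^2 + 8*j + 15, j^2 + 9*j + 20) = j + 5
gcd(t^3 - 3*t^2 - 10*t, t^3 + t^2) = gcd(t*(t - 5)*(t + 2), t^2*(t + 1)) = t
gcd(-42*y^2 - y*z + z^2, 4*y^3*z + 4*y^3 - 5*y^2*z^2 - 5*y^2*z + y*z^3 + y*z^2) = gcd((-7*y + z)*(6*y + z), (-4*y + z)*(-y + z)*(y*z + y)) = 1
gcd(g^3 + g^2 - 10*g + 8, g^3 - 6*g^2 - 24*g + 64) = g^2 + 2*g - 8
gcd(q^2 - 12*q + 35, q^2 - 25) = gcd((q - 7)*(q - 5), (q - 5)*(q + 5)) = q - 5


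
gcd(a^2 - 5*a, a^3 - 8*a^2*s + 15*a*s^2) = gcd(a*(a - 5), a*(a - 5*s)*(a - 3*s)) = a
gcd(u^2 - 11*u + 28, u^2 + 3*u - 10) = 1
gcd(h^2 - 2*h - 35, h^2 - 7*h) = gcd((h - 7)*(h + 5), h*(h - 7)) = h - 7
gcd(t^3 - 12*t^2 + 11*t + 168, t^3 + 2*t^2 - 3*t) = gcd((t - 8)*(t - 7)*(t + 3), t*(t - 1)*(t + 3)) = t + 3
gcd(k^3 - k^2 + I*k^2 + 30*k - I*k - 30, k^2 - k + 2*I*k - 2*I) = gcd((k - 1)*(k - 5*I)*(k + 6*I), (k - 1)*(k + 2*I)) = k - 1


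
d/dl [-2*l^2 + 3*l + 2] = 3 - 4*l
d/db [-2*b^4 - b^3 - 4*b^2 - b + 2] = -8*b^3 - 3*b^2 - 8*b - 1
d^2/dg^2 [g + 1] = 0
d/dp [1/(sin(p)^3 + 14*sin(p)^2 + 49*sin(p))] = -(3*sin(p) + 7)*cos(p)/((sin(p) + 7)^3*sin(p)^2)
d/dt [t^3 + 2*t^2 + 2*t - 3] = 3*t^2 + 4*t + 2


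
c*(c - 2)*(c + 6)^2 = c^4 + 10*c^3 + 12*c^2 - 72*c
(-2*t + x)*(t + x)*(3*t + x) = -6*t^3 - 5*t^2*x + 2*t*x^2 + x^3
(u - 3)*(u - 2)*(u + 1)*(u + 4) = u^4 - 15*u^2 + 10*u + 24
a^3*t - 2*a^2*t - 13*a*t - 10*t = (a - 5)*(a + 2)*(a*t + t)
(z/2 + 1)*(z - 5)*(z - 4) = z^3/2 - 7*z^2/2 + z + 20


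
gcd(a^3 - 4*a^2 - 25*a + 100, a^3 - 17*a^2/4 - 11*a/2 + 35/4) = a - 5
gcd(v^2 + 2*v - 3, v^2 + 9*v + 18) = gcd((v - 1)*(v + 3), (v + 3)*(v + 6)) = v + 3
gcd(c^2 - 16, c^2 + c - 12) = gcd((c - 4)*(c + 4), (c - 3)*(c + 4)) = c + 4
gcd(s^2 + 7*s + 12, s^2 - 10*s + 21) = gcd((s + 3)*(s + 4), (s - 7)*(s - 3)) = 1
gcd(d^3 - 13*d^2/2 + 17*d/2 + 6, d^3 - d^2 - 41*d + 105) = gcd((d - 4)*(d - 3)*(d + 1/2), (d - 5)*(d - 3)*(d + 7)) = d - 3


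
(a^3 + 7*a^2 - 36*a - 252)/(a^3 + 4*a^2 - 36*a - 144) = (a + 7)/(a + 4)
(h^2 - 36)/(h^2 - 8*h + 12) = (h + 6)/(h - 2)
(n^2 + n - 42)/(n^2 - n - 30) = (n + 7)/(n + 5)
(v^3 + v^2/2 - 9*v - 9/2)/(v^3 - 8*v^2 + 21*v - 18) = (2*v^2 + 7*v + 3)/(2*(v^2 - 5*v + 6))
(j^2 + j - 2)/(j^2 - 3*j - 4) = (-j^2 - j + 2)/(-j^2 + 3*j + 4)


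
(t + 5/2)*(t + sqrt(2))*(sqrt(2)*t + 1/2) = sqrt(2)*t^3 + 5*t^2/2 + 5*sqrt(2)*t^2/2 + sqrt(2)*t/2 + 25*t/4 + 5*sqrt(2)/4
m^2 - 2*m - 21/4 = (m - 7/2)*(m + 3/2)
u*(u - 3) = u^2 - 3*u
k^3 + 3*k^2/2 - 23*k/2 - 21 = (k - 7/2)*(k + 2)*(k + 3)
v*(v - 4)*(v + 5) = v^3 + v^2 - 20*v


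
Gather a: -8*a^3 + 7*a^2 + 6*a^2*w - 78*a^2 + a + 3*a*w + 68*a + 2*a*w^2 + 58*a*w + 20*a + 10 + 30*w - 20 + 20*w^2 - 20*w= -8*a^3 + a^2*(6*w - 71) + a*(2*w^2 + 61*w + 89) + 20*w^2 + 10*w - 10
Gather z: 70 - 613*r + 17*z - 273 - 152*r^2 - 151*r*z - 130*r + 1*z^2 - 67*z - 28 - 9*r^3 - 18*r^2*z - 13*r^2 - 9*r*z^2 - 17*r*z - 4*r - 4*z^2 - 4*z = -9*r^3 - 165*r^2 - 747*r + z^2*(-9*r - 3) + z*(-18*r^2 - 168*r - 54) - 231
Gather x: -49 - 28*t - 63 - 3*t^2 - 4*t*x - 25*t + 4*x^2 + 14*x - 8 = -3*t^2 - 53*t + 4*x^2 + x*(14 - 4*t) - 120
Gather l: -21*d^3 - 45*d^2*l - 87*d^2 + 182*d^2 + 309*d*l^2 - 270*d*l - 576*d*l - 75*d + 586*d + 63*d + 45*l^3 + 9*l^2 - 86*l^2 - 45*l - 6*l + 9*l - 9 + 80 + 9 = -21*d^3 + 95*d^2 + 574*d + 45*l^3 + l^2*(309*d - 77) + l*(-45*d^2 - 846*d - 42) + 80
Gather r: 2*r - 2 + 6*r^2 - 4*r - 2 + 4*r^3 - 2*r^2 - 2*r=4*r^3 + 4*r^2 - 4*r - 4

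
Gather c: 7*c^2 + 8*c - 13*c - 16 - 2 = 7*c^2 - 5*c - 18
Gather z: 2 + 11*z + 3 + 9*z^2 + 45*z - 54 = 9*z^2 + 56*z - 49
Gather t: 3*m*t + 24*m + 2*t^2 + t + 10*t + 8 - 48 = 24*m + 2*t^2 + t*(3*m + 11) - 40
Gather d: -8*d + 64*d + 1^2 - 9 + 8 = 56*d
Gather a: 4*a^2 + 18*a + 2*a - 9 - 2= 4*a^2 + 20*a - 11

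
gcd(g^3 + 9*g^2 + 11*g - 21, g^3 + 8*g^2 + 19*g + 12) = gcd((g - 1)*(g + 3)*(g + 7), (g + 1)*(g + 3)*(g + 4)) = g + 3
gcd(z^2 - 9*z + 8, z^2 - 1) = z - 1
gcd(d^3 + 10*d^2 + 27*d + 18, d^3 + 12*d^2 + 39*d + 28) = d + 1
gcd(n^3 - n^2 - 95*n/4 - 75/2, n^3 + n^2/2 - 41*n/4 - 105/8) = n + 5/2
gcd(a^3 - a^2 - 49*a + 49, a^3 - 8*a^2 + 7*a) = a^2 - 8*a + 7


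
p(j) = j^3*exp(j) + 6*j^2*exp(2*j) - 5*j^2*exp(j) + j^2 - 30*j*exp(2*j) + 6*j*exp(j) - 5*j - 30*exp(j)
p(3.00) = -15132.00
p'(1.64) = -2195.83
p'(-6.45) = -18.45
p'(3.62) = -65477.27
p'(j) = j^3*exp(j) + 12*j^2*exp(2*j) - 2*j^2*exp(j) - 48*j*exp(2*j) - 4*j*exp(j) + 2*j - 30*exp(2*j) - 24*exp(j) - 5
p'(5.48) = 3887013.84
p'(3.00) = -27167.61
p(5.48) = 912056.02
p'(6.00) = 18592782.39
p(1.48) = -735.07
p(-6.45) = 72.99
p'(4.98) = 608878.06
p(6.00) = 5876122.50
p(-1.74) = 3.22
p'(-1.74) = -10.69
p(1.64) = -1034.69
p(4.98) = -12736.60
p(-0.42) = -13.82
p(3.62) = -42775.38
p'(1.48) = -1581.10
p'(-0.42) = -24.12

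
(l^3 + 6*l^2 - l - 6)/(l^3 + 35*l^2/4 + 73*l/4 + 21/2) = 4*(l - 1)/(4*l + 7)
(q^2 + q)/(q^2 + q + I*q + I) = q/(q + I)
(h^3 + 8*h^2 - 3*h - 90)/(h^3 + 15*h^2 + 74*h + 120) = (h - 3)/(h + 4)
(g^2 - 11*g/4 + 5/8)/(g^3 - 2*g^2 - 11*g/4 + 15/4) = (4*g - 1)/(2*(2*g^2 + g - 3))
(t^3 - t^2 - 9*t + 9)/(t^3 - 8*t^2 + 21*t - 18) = (t^2 + 2*t - 3)/(t^2 - 5*t + 6)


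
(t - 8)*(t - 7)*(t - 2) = t^3 - 17*t^2 + 86*t - 112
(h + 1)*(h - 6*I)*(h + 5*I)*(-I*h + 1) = -I*h^4 - I*h^3 - 31*I*h^2 + 30*h - 31*I*h + 30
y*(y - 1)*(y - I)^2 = y^4 - y^3 - 2*I*y^3 - y^2 + 2*I*y^2 + y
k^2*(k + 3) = k^3 + 3*k^2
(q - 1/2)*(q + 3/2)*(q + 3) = q^3 + 4*q^2 + 9*q/4 - 9/4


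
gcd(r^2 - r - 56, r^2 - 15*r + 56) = r - 8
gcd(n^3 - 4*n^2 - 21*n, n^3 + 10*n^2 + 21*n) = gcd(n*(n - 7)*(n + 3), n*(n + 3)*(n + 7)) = n^2 + 3*n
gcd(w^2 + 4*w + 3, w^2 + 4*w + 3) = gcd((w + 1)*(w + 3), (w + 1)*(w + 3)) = w^2 + 4*w + 3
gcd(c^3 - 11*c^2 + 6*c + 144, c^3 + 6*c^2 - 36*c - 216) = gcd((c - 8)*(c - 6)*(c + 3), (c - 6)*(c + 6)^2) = c - 6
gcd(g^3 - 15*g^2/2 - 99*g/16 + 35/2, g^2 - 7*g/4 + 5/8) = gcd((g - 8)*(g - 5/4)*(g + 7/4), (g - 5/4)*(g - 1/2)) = g - 5/4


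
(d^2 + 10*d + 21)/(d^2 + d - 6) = (d + 7)/(d - 2)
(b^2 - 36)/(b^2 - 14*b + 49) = (b^2 - 36)/(b^2 - 14*b + 49)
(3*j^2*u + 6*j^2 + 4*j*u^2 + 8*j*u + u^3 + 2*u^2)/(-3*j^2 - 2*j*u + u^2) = (3*j*u + 6*j + u^2 + 2*u)/(-3*j + u)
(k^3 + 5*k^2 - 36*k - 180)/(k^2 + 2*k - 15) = (k^2 - 36)/(k - 3)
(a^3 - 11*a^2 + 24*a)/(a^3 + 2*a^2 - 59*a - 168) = a*(a - 3)/(a^2 + 10*a + 21)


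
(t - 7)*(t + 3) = t^2 - 4*t - 21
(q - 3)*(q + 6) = q^2 + 3*q - 18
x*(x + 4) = x^2 + 4*x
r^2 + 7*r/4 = r*(r + 7/4)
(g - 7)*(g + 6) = g^2 - g - 42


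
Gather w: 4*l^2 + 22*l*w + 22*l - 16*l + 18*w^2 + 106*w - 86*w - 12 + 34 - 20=4*l^2 + 6*l + 18*w^2 + w*(22*l + 20) + 2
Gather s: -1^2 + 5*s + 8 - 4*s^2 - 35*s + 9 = -4*s^2 - 30*s + 16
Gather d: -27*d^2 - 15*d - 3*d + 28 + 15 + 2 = -27*d^2 - 18*d + 45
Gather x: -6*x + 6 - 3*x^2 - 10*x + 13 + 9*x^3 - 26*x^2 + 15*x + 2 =9*x^3 - 29*x^2 - x + 21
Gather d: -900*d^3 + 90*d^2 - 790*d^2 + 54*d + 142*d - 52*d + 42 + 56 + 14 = -900*d^3 - 700*d^2 + 144*d + 112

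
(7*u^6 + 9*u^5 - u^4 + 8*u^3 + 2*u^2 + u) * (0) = 0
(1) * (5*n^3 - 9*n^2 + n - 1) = 5*n^3 - 9*n^2 + n - 1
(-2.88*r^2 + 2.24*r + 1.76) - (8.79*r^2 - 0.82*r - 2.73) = -11.67*r^2 + 3.06*r + 4.49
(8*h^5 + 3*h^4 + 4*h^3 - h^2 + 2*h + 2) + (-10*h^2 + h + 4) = 8*h^5 + 3*h^4 + 4*h^3 - 11*h^2 + 3*h + 6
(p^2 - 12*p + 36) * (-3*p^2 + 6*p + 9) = -3*p^4 + 42*p^3 - 171*p^2 + 108*p + 324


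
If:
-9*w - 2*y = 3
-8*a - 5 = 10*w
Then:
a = 5*y/18 - 5/24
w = -2*y/9 - 1/3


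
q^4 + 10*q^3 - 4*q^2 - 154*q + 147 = (q - 3)*(q - 1)*(q + 7)^2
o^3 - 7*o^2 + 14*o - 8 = (o - 4)*(o - 2)*(o - 1)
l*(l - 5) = l^2 - 5*l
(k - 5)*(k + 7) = k^2 + 2*k - 35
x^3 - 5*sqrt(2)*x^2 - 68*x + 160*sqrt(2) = (x - 8*sqrt(2))*(x - 2*sqrt(2))*(x + 5*sqrt(2))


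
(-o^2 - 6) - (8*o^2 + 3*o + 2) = -9*o^2 - 3*o - 8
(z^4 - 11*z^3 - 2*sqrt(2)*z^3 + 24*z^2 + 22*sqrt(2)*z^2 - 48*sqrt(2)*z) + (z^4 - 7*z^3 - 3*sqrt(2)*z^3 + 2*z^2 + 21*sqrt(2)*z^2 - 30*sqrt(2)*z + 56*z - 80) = 2*z^4 - 18*z^3 - 5*sqrt(2)*z^3 + 26*z^2 + 43*sqrt(2)*z^2 - 78*sqrt(2)*z + 56*z - 80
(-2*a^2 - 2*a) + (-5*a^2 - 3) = -7*a^2 - 2*a - 3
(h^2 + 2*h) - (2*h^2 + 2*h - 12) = 12 - h^2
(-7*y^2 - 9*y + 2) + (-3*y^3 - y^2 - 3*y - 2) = -3*y^3 - 8*y^2 - 12*y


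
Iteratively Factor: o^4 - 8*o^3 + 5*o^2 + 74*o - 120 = (o - 2)*(o^3 - 6*o^2 - 7*o + 60) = (o - 2)*(o + 3)*(o^2 - 9*o + 20) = (o - 5)*(o - 2)*(o + 3)*(o - 4)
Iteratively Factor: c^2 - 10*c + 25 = (c - 5)*(c - 5)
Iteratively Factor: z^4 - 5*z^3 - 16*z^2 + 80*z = (z + 4)*(z^3 - 9*z^2 + 20*z) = (z - 4)*(z + 4)*(z^2 - 5*z) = (z - 5)*(z - 4)*(z + 4)*(z)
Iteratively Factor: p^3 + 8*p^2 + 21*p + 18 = (p + 3)*(p^2 + 5*p + 6) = (p + 3)^2*(p + 2)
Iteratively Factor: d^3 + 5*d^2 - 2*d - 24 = (d - 2)*(d^2 + 7*d + 12) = (d - 2)*(d + 3)*(d + 4)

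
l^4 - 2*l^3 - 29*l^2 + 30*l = l*(l - 6)*(l - 1)*(l + 5)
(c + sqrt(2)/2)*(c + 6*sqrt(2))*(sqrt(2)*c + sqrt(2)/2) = sqrt(2)*c^3 + sqrt(2)*c^2/2 + 13*c^2 + 13*c/2 + 6*sqrt(2)*c + 3*sqrt(2)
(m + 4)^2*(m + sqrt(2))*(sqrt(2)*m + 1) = sqrt(2)*m^4 + 3*m^3 + 8*sqrt(2)*m^3 + 24*m^2 + 17*sqrt(2)*m^2 + 8*sqrt(2)*m + 48*m + 16*sqrt(2)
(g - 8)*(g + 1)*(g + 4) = g^3 - 3*g^2 - 36*g - 32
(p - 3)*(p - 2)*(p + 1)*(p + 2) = p^4 - 2*p^3 - 7*p^2 + 8*p + 12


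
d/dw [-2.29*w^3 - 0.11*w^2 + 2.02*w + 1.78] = -6.87*w^2 - 0.22*w + 2.02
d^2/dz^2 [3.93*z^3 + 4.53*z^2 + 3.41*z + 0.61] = 23.58*z + 9.06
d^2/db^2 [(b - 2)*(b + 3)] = 2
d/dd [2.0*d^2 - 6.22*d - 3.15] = 4.0*d - 6.22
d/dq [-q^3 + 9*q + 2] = 9 - 3*q^2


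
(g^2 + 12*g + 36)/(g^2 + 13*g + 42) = (g + 6)/(g + 7)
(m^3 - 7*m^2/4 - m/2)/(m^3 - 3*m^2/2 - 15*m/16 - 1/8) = 4*m/(4*m + 1)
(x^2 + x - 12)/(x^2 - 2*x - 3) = (x + 4)/(x + 1)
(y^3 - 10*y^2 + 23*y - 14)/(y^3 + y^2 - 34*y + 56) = (y^2 - 8*y + 7)/(y^2 + 3*y - 28)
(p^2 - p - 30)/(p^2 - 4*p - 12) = (p + 5)/(p + 2)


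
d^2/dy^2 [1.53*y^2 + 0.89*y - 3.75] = 3.06000000000000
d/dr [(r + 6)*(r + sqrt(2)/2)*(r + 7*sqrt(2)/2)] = 3*r^2 + 8*sqrt(2)*r + 12*r + 7/2 + 24*sqrt(2)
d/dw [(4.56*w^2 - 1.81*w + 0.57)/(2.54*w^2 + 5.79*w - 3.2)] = (30.9998*w^2 - 32.0796*w + 2.4917)/(6.4516*w^4 + 29.4132*w^3 + 17.2681*w^2 - 37.056*w + 10.24)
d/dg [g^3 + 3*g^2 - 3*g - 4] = 3*g^2 + 6*g - 3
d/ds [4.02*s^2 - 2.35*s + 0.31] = 8.04*s - 2.35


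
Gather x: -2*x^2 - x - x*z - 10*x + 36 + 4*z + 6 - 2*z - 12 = -2*x^2 + x*(-z - 11) + 2*z + 30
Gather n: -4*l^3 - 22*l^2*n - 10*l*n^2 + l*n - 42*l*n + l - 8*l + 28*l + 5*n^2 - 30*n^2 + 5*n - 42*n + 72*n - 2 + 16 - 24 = -4*l^3 + 21*l + n^2*(-10*l - 25) + n*(-22*l^2 - 41*l + 35) - 10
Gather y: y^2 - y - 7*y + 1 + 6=y^2 - 8*y + 7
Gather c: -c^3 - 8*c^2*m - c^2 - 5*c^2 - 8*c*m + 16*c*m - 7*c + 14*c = -c^3 + c^2*(-8*m - 6) + c*(8*m + 7)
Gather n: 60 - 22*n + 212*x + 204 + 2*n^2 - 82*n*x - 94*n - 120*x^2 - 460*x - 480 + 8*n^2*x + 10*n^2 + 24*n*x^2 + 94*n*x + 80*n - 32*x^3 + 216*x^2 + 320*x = n^2*(8*x + 12) + n*(24*x^2 + 12*x - 36) - 32*x^3 + 96*x^2 + 72*x - 216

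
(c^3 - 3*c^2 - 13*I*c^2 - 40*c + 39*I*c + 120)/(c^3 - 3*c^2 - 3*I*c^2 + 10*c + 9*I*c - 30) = (c - 8*I)/(c + 2*I)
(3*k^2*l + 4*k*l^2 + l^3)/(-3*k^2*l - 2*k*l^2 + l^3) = (-3*k - l)/(3*k - l)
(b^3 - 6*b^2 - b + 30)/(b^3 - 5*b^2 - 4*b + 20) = (b - 3)/(b - 2)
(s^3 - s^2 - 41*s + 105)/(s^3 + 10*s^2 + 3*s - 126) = (s - 5)/(s + 6)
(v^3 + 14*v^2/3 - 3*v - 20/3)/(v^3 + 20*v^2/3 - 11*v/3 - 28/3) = (v + 5)/(v + 7)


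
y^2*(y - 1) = y^3 - y^2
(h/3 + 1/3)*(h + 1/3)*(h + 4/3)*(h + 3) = h^4/3 + 17*h^3/9 + 91*h^2/27 + 61*h/27 + 4/9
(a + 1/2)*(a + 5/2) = a^2 + 3*a + 5/4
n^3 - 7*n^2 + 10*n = n*(n - 5)*(n - 2)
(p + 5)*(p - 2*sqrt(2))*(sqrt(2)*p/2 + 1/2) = sqrt(2)*p^3/2 - 3*p^2/2 + 5*sqrt(2)*p^2/2 - 15*p/2 - sqrt(2)*p - 5*sqrt(2)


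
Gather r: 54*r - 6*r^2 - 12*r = -6*r^2 + 42*r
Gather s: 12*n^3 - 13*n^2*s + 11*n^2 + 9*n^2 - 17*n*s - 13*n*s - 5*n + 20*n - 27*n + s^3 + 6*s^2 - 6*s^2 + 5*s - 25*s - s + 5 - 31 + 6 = 12*n^3 + 20*n^2 - 12*n + s^3 + s*(-13*n^2 - 30*n - 21) - 20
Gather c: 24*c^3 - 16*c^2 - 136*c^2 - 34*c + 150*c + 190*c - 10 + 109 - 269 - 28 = 24*c^3 - 152*c^2 + 306*c - 198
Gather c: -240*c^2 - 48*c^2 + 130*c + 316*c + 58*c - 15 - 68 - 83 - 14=-288*c^2 + 504*c - 180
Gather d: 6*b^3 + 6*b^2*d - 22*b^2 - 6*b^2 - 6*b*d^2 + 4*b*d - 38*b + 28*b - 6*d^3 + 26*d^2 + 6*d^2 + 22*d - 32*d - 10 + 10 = 6*b^3 - 28*b^2 - 10*b - 6*d^3 + d^2*(32 - 6*b) + d*(6*b^2 + 4*b - 10)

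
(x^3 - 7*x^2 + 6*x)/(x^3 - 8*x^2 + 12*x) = (x - 1)/(x - 2)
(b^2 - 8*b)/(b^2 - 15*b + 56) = b/(b - 7)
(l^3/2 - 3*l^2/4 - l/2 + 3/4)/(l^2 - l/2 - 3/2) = l/2 - 1/2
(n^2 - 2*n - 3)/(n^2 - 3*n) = (n + 1)/n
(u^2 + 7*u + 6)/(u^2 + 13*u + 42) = (u + 1)/(u + 7)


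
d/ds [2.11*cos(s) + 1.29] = -2.11*sin(s)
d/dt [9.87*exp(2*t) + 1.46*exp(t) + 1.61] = (19.74*exp(t) + 1.46)*exp(t)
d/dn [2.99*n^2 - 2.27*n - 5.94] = 5.98*n - 2.27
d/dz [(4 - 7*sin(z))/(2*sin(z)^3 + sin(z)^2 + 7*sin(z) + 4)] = (28*sin(z)^3 - 17*sin(z)^2 - 8*sin(z) - 56)*cos(z)/(2*sin(z)^3 + sin(z)^2 + 7*sin(z) + 4)^2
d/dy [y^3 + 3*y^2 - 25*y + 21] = 3*y^2 + 6*y - 25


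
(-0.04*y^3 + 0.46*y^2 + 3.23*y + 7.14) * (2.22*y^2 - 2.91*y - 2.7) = -0.0888*y^5 + 1.1376*y^4 + 5.94*y^3 + 5.2095*y^2 - 29.4984*y - 19.278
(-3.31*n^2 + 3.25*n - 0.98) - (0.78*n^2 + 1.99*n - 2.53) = -4.09*n^2 + 1.26*n + 1.55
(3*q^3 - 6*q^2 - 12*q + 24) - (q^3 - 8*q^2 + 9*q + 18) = 2*q^3 + 2*q^2 - 21*q + 6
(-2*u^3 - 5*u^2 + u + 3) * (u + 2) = -2*u^4 - 9*u^3 - 9*u^2 + 5*u + 6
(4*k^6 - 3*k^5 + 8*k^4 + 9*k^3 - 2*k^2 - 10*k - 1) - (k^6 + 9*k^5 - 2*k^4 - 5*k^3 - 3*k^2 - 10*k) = 3*k^6 - 12*k^5 + 10*k^4 + 14*k^3 + k^2 - 1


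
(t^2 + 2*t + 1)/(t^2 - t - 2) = (t + 1)/(t - 2)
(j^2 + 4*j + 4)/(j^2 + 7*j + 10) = (j + 2)/(j + 5)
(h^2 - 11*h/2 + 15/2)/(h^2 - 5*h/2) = (h - 3)/h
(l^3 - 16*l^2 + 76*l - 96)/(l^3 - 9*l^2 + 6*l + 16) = (l - 6)/(l + 1)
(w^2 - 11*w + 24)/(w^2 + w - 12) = (w - 8)/(w + 4)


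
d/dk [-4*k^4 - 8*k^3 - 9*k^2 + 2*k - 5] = -16*k^3 - 24*k^2 - 18*k + 2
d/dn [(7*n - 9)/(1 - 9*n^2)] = (63*n^2 - 162*n + 7)/(81*n^4 - 18*n^2 + 1)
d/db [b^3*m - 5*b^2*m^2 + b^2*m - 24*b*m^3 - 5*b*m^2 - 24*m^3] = m*(3*b^2 - 10*b*m + 2*b - 24*m^2 - 5*m)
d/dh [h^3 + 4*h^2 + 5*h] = 3*h^2 + 8*h + 5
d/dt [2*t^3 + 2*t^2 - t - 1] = 6*t^2 + 4*t - 1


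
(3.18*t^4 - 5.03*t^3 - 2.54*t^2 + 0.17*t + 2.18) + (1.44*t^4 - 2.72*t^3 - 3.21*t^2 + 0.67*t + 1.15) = 4.62*t^4 - 7.75*t^3 - 5.75*t^2 + 0.84*t + 3.33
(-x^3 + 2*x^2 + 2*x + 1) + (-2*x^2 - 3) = -x^3 + 2*x - 2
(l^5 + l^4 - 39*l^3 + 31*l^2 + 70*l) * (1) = l^5 + l^4 - 39*l^3 + 31*l^2 + 70*l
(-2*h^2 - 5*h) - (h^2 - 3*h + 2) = -3*h^2 - 2*h - 2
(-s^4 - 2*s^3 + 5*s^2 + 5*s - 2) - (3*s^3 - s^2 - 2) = -s^4 - 5*s^3 + 6*s^2 + 5*s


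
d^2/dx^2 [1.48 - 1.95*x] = 0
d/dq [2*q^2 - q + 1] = 4*q - 1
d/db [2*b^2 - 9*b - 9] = 4*b - 9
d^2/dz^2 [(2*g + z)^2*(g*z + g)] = 2*g*(4*g + 3*z + 1)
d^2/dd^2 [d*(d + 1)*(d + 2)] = 6*d + 6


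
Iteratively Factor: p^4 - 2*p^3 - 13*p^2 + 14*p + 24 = (p + 3)*(p^3 - 5*p^2 + 2*p + 8) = (p + 1)*(p + 3)*(p^2 - 6*p + 8) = (p - 2)*(p + 1)*(p + 3)*(p - 4)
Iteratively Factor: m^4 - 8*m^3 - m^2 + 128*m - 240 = (m + 4)*(m^3 - 12*m^2 + 47*m - 60) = (m - 3)*(m + 4)*(m^2 - 9*m + 20) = (m - 4)*(m - 3)*(m + 4)*(m - 5)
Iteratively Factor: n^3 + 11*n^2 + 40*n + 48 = (n + 4)*(n^2 + 7*n + 12) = (n + 4)^2*(n + 3)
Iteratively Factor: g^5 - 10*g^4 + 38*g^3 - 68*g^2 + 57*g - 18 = (g - 3)*(g^4 - 7*g^3 + 17*g^2 - 17*g + 6) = (g - 3)*(g - 1)*(g^3 - 6*g^2 + 11*g - 6) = (g - 3)^2*(g - 1)*(g^2 - 3*g + 2) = (g - 3)^2*(g - 1)^2*(g - 2)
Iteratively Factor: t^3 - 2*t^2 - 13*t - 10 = (t + 2)*(t^2 - 4*t - 5) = (t - 5)*(t + 2)*(t + 1)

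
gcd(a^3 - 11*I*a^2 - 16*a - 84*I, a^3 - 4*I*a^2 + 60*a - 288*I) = a - 6*I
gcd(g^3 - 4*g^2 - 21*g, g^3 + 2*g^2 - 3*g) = g^2 + 3*g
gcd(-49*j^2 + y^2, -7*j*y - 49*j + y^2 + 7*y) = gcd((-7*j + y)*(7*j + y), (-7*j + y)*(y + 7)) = -7*j + y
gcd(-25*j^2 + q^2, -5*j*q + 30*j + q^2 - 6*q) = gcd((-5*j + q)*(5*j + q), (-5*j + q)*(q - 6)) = -5*j + q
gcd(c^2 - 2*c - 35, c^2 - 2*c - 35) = c^2 - 2*c - 35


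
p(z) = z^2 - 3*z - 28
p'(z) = 2*z - 3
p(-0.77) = -25.10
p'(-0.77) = -4.54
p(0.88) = -29.87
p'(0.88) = -1.24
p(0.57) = -29.39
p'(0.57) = -1.86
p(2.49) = -29.27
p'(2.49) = 1.98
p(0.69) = -29.59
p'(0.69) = -1.62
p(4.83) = -19.16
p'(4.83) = 6.66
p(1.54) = -30.25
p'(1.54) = 0.08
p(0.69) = -29.59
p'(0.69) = -1.62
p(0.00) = -28.00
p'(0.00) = -3.00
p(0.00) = -28.00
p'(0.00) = -3.00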